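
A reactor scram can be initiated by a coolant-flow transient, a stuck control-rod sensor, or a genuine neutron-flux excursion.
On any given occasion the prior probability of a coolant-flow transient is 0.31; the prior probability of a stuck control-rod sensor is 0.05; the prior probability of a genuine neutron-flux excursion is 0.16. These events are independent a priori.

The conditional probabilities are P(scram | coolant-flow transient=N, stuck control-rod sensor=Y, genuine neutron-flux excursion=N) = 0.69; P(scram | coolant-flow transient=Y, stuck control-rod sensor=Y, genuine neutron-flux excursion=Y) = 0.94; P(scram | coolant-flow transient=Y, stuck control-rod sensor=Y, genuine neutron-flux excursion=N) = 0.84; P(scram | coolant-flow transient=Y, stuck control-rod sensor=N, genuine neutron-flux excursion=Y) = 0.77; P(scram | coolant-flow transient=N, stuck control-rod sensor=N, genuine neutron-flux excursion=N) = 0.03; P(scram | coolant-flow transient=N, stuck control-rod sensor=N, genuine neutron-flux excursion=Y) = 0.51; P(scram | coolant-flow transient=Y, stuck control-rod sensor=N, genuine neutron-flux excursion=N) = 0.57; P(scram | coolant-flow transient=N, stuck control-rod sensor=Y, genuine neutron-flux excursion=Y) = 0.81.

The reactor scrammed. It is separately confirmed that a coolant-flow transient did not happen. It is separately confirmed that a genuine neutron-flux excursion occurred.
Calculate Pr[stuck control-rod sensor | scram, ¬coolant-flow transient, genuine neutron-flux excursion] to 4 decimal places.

Pr[stuck control-rod sensor | scram, ¬coolant-flow transient, genuine neutron-flux excursion] ≈ 0.0771

Sum P(scram|·) weighted by the priors over both values of stuck control-rod sensor:
  P(scram | ¬coolant-flow transient, genuine neutron-flux excursion) = 0.51·0.95 + 0.81·0.05
        = 0.484500 + 0.040500 = 0.525000
The terms with stuck control-rod sensor present sum to 0.040500, so
  P(stuck control-rod sensor | scram, ¬coolant-flow transient, genuine neutron-flux excursion) = 0.040500 / 0.525000 ≈ 0.0771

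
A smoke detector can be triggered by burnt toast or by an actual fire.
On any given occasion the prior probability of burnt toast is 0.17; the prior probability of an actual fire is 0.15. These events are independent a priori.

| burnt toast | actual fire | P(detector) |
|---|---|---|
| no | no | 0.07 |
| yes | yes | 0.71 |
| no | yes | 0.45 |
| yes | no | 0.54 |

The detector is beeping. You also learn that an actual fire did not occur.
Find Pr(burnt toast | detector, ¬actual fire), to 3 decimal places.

Pr(burnt toast | detector, ¬actual fire) ≈ 0.612

Numerator (weight on configurations with burnt toast): 0.54·0.17 = 0.091800
Normalizer over all consistent configurations: 0.07·0.83 + 0.54·0.17 = 0.149900
Posterior = 0.091800 / 0.149900 ≈ 0.612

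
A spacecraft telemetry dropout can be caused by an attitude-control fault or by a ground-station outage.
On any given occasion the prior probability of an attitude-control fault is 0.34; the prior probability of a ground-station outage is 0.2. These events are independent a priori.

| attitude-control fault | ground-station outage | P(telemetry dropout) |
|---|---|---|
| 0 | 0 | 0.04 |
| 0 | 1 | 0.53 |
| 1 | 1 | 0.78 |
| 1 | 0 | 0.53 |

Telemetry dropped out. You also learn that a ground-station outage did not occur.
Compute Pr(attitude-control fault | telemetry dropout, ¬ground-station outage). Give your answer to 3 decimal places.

Pr(attitude-control fault | telemetry dropout, ¬ground-station outage) ≈ 0.872

Numerator (weight on configurations with attitude-control fault): 0.53*0.34 = 0.180200
The normalizing constant is 0.04*0.66 + 0.53*0.34 = 0.206600
P(attitude-control fault | telemetry dropout, ¬ground-station outage) = 0.180200/0.206600 ≈ 0.872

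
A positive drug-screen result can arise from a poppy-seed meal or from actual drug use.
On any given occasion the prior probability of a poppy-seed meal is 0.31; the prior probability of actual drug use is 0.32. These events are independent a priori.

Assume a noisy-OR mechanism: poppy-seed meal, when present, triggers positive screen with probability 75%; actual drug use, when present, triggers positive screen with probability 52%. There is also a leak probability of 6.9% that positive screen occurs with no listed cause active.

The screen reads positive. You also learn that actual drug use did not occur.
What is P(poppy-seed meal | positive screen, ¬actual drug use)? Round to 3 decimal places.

P(poppy-seed meal | positive screen, ¬actual drug use) ≈ 0.833

Under noisy-OR, P(positive screen | causes) = 1 − (1−0.069)·∏(1−qᵢ) over the active causes.
Weight on poppy-seed meal=true, given the evidence: 0.76725·0.31 = 0.237847
The normalizing constant is 0.069·0.69 + 0.76725·0.31 = 0.285457
P(poppy-seed meal | positive screen, ¬actual drug use) = 0.237847/0.285457 ≈ 0.833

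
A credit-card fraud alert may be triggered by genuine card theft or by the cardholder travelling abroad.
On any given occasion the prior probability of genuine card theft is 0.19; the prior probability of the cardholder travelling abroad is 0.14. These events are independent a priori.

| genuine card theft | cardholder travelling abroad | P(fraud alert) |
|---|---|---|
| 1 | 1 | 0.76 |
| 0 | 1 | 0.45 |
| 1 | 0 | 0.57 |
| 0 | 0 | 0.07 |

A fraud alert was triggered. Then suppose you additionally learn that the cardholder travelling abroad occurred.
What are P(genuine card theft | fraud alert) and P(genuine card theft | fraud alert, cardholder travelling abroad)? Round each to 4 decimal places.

P(genuine card theft | fraud alert) ≈ 0.5318; P(genuine card theft | fraud alert, cardholder travelling abroad) ≈ 0.2837

P(fraud alert) = 0.07·0.81·0.86 + 0.45·0.81·0.14 + 0.57·0.19·0.86 + 0.76·0.19·0.14 = 0.048762 + 0.051030 + 0.093138 + 0.020216 = 0.213146
Restricting to configurations with genuine card theft present: 0.093138 + 0.020216 = 0.113354.
P(genuine card theft | fraud alert) = 0.113354 / 0.213146 ≈ 0.5318

Now condition on the additional information:
For the numerator, keep only genuine card theft=true terms: 0.76·0.19 = 0.144400
Denominator P(fraud alert | cardholder travelling abroad): 0.45·0.81 + 0.76·0.19 = 0.508900
P(genuine card theft | fraud alert, cardholder travelling abroad) = 0.144400/0.508900 ≈ 0.2837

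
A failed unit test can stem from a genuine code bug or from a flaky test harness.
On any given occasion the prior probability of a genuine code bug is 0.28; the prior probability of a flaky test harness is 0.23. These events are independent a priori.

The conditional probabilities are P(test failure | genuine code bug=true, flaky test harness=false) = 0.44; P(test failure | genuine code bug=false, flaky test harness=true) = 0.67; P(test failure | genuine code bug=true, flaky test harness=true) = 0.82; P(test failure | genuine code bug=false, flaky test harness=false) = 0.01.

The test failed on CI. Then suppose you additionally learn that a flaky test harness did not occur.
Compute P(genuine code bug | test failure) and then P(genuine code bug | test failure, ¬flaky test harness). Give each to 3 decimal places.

By total probability over the 4 (genuine code bug, flaky test harness) configurations:
  P(test failure) = 0.01*0.72*0.77 + 0.67*0.72*0.23 + 0.44*0.28*0.77 + 0.82*0.28*0.23
        = 0.005544 + 0.110952 + 0.094864 + 0.052808 = 0.264168
Keeping only the genuine code bug-present terms gives 0.147672, so
  P(genuine code bug | test failure) = 0.147672 / 0.264168 ≈ 0.559

Now also conditioning on flaky test harness≠true:
P(test failure | ¬flaky test harness) = 0.01*0.72 + 0.44*0.28 = 0.007200 + 0.123200 = 0.130400
Restricting to configurations with genuine code bug present: 0.44*0.28 = 0.123200.
Hence the posterior is 0.123200/0.130400 ≈ 0.945.

P(genuine code bug | test failure) ≈ 0.559; P(genuine code bug | test failure, ¬flaky test harness) ≈ 0.945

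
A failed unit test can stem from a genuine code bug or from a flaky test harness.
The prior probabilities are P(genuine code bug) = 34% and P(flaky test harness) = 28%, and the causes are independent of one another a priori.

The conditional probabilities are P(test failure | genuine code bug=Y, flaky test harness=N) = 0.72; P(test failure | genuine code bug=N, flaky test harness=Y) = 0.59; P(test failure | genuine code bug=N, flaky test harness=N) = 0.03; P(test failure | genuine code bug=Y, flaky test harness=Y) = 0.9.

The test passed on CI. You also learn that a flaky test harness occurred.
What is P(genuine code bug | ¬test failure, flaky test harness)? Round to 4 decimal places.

Numerator (weight on configurations with genuine code bug): 0.1×0.34 = 0.034000
The normalizing constant is 0.41×0.66 + 0.1×0.34 = 0.304600
Posterior = 0.034000 / 0.304600 ≈ 0.1116

P(genuine code bug | ¬test failure, flaky test harness) ≈ 0.1116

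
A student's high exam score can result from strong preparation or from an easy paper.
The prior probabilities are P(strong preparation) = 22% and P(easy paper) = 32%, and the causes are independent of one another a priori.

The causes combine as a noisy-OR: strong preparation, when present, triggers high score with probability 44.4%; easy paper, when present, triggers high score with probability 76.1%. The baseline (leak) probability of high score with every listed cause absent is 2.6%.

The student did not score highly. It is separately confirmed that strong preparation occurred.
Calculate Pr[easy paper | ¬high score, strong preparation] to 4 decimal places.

Under noisy-OR, P(high score | causes) = 1 − (1−0.026)·∏(1−qᵢ) over the active causes.
P(¬high score | strong preparation) = 0.541544×0.68 + 0.129429×0.32 = 0.368250 + 0.041417 = 0.409667
Restricting to configurations with easy paper present: 0.129429×0.32 = 0.041417.
Hence the posterior is 0.041417/0.409667 ≈ 0.1011.

Pr[easy paper | ¬high score, strong preparation] ≈ 0.1011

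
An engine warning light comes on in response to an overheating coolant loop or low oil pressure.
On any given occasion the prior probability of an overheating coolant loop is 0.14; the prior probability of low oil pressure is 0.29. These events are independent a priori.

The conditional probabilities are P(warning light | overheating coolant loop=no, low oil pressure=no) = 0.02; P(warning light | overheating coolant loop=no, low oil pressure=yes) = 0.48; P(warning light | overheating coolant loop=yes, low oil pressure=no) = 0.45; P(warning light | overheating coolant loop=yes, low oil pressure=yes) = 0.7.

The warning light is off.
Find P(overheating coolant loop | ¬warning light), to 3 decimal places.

For the numerator, keep only overheating coolant loop=true terms: 0.054670 + 0.012180 = 0.066850
The normalizing constant is 0.98·0.86·0.71 + 0.52·0.86·0.29 + 0.55·0.14·0.71 + 0.3·0.14·0.29 = 0.794926
Posterior = 0.066850 / 0.794926 ≈ 0.084

P(overheating coolant loop | ¬warning light) ≈ 0.084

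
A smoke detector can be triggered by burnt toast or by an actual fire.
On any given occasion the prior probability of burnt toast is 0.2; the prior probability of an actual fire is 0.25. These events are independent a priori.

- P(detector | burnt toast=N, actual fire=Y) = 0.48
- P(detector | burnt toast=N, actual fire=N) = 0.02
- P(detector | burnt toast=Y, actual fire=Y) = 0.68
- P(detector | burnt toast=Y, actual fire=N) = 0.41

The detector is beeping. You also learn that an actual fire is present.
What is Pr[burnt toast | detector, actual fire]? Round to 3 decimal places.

Pr[burnt toast | detector, actual fire] ≈ 0.262

For the numerator, keep only burnt toast=true terms: 0.68×0.2 = 0.136000
Normalizer over all consistent configurations: 0.48×0.8 + 0.68×0.2 = 0.520000
P(burnt toast | detector, actual fire) = 0.136000/0.520000 ≈ 0.262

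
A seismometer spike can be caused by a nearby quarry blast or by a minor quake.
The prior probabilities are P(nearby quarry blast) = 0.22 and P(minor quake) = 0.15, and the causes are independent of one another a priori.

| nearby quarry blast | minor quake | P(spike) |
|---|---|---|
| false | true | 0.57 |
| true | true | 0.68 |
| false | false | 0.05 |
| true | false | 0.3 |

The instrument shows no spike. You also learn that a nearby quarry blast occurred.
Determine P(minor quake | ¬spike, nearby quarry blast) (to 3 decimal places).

By total probability over both values of minor quake:
  P(¬spike | nearby quarry blast) = 0.7·0.85 + 0.32·0.15
        = 0.595000 + 0.048000 = 0.643000
The terms with minor quake present sum to 0.048000, so
  P(minor quake | ¬spike, nearby quarry blast) = 0.048000 / 0.643000 ≈ 0.075

P(minor quake | ¬spike, nearby quarry blast) ≈ 0.075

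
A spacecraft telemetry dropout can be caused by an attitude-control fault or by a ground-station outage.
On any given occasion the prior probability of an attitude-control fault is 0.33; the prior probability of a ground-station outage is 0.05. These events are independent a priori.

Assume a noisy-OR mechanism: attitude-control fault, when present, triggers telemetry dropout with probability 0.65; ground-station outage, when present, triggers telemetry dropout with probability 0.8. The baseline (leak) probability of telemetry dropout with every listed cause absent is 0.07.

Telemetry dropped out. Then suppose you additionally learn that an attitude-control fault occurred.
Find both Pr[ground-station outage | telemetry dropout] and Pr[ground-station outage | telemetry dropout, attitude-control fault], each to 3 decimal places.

Pr[ground-station outage | telemetry dropout] ≈ 0.143; Pr[ground-station outage | telemetry dropout, attitude-control fault] ≈ 0.068

Under noisy-OR, P(telemetry dropout | causes) = 1 − (1−0.07)·∏(1−qᵢ) over the active causes.
Weight on ground-station outage=true, given the evidence: 0.027269 + 0.015426 = 0.042695
Normalizer over all consistent configurations: 0.07*0.67*0.95 + 0.814*0.67*0.05 + 0.6745*0.33*0.95 + 0.9349*0.33*0.05 = 0.298706
Posterior = 0.042695 / 0.298706 ≈ 0.143

Now condition on the additional information:
Numerator (weight on configurations with ground-station outage): 0.9349×0.05 = 0.046745
The normalizing constant is 0.6745×0.95 + 0.9349×0.05 = 0.687520
P(ground-station outage | telemetry dropout, attitude-control fault) = 0.046745/0.687520 ≈ 0.068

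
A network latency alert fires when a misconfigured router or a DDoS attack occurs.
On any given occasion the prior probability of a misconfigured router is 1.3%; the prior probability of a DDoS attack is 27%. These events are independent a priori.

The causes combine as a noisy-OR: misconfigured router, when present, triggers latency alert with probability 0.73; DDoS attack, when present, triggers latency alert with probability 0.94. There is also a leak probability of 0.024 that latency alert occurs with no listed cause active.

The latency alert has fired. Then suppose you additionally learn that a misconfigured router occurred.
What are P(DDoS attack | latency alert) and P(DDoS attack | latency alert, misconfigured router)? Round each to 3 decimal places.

P(DDoS attack | latency alert) ≈ 0.913; P(DDoS attack | latency alert, misconfigured router) ≈ 0.331

Under noisy-OR, P(latency alert | causes) = 1 − (1−0.024)·∏(1−qᵢ) over the active causes.
For the numerator, keep only DDoS attack=true terms: 0.250884 + 0.003455 = 0.254339
Denominator P(latency alert): 0.024·0.987·0.73 + 0.94144·0.987·0.27 + 0.73648·0.013·0.73 + 0.984189·0.013·0.27 = 0.278620
Posterior = 0.254339 / 0.278620 ≈ 0.913

With the extra evidence:
By total probability over both values of DDoS attack:
  P(latency alert | misconfigured router) = 0.73648·0.73 + 0.984189·0.27
        = 0.537630 + 0.265731 = 0.803361
Configurations with DDoS attack contribute 0.265731, so
  P(DDoS attack | latency alert, misconfigured router) = 0.265731 / 0.803361 ≈ 0.331
The drop from 0.913 to 0.331 is the explaining-away (discounting) effect.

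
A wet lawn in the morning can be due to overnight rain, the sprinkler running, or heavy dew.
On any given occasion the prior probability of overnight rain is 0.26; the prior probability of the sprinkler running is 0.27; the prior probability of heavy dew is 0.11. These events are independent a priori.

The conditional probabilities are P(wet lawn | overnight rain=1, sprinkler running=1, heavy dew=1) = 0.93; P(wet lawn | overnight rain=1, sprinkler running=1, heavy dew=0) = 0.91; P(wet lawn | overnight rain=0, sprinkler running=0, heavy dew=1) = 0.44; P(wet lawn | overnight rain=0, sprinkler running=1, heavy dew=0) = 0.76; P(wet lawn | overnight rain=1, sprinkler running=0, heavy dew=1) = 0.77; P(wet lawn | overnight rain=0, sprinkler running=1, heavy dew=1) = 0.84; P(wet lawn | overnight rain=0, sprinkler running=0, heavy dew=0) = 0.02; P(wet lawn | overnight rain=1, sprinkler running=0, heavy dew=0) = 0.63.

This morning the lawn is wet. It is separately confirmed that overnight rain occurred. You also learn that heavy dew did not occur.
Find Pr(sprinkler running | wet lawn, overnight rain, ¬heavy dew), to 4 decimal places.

Pr(sprinkler running | wet lawn, overnight rain, ¬heavy dew) ≈ 0.3482

P(wet lawn | overnight rain, ¬heavy dew) = 0.63·0.73 + 0.91·0.27 = 0.459900 + 0.245700 = 0.705600
The sprinkler running-present share is 0.91·0.27 = 0.245700.
So P(sprinkler running | wet lawn, overnight rain, ¬heavy dew) = 0.245700/0.705600 ≈ 0.3482.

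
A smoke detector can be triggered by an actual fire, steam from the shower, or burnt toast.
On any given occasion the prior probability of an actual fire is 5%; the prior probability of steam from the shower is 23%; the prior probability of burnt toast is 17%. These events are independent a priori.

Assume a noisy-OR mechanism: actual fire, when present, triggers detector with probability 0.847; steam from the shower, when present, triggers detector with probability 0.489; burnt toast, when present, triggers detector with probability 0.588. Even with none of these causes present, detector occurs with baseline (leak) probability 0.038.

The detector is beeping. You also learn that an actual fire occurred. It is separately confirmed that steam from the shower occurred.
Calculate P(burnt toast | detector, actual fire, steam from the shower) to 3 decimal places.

P(burnt toast | detector, actual fire, steam from the shower) ≈ 0.177

Under noisy-OR, P(detector | causes) = 1 − (1−0.038)·∏(1−qᵢ) over the active causes.
Weight on burnt toast=true, given the evidence: 0.969013*0.17 = 0.164732
Denominator P(detector | actual fire, steam from the shower): 0.924788*0.83 + 0.969013*0.17 = 0.932306
P(burnt toast | detector, actual fire, steam from the shower) = 0.164732/0.932306 ≈ 0.177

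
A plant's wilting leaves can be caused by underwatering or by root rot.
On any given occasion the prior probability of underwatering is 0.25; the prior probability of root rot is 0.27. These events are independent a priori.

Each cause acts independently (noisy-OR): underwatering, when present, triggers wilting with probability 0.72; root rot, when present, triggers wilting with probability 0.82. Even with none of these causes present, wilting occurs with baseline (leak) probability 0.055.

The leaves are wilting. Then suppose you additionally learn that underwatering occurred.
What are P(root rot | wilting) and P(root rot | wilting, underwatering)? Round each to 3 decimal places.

P(root rot | wilting) ≈ 0.586; P(root rot | wilting, underwatering) ≈ 0.324

Under noisy-OR, P(wilting | causes) = 1 − (1−0.055)·∏(1−qᵢ) over the active causes.
Weight on root rot=true, given the evidence: 0.168055 + 0.064285 = 0.232340
Normalizer over all consistent configurations: 0.055·0.75·0.73 + 0.8299·0.75·0.27 + 0.7354·0.25·0.73 + 0.952372·0.25·0.27 = 0.396664
Posterior = 0.232340 / 0.396664 ≈ 0.586

Now condition on the additional information:
Weight on root rot=true, given the evidence: 0.952372×0.27 = 0.257140
Denominator P(wilting | underwatering): 0.7354×0.73 + 0.952372×0.27 = 0.793982
Posterior = 0.257140 / 0.793982 ≈ 0.324
Conditioning on underwatering lowers the posterior on root rot: the classic explaining-away effect in a common-effect structure.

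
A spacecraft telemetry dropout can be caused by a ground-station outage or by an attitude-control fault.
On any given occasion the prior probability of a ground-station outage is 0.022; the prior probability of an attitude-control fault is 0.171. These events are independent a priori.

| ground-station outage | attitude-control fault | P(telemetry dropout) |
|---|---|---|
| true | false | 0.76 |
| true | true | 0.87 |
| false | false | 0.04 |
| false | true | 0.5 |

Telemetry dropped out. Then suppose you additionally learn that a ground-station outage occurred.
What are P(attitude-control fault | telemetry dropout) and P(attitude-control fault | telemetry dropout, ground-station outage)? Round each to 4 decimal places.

P(attitude-control fault | telemetry dropout) ≈ 0.6524; P(attitude-control fault | telemetry dropout, ground-station outage) ≈ 0.1910

Sum P(telemetry dropout|·) weighted by the priors over the 4 (ground-station outage, attitude-control fault) configurations:
  P(telemetry dropout) = 0.04*0.978*0.829 + 0.5*0.978*0.171 + 0.76*0.022*0.829 + 0.87*0.022*0.171
        = 0.032430 + 0.083619 + 0.013861 + 0.003273 = 0.133183
The terms with attitude-control fault present sum to 0.086892, so
  P(attitude-control fault | telemetry dropout) = 0.086892 / 0.133183 ≈ 0.6524

Now also conditioning on ground-station outage=true:
P(telemetry dropout | ground-station outage) = 0.76×0.829 + 0.87×0.171 = 0.630040 + 0.148770 = 0.778810
Of this, 0.148770 comes from 0.87×0.171 (the attitude-control fault=true cases).
P(attitude-control fault | telemetry dropout, ground-station outage) = 0.148770 / 0.778810 ≈ 0.1910
Conditioning on ground-station outage lowers the posterior on attitude-control fault: the classic explaining-away effect in a common-effect structure.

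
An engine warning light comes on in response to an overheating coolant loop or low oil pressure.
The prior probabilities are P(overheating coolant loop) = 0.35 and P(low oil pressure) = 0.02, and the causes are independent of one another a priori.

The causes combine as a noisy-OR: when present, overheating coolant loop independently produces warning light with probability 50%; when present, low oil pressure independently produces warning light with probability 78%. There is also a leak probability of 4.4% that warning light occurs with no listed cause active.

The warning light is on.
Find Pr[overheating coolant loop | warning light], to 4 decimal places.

Pr[overheating coolant loop | warning light] ≈ 0.8287

Under noisy-OR, P(warning light | causes) = 1 − (1−0.044)·∏(1−qᵢ) over the active causes.
Sum P(warning light|·) weighted by the priors over the 4 (overheating coolant loop, low oil pressure) configurations:
  P(warning light) = 0.044*0.65*0.98 + 0.78968*0.65*0.02 + 0.522*0.35*0.98 + 0.89484*0.35*0.02
        = 0.028028 + 0.010266 + 0.179046 + 0.006264 = 0.223604
Keeping only the overheating coolant loop-present terms gives 0.185310, so
  P(overheating coolant loop | warning light) = 0.185310 / 0.223604 ≈ 0.8287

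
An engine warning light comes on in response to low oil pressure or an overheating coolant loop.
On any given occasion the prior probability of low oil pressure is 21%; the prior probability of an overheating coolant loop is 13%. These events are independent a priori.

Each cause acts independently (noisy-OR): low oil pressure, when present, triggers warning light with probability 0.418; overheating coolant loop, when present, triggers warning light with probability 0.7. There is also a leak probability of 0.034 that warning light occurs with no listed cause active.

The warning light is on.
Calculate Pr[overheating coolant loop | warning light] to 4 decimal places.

Under noisy-OR, P(warning light | causes) = 1 − (1−0.034)·∏(1−qᵢ) over the active causes.
Weight on overheating coolant loop=true, given the evidence: 0.072938 + 0.022695 = 0.095633
The normalizing constant is 0.034*0.79*0.87 + 0.7102*0.79*0.13 + 0.437788*0.21*0.87 + 0.831336*0.21*0.13 = 0.198985
P(overheating coolant loop | warning light) = 0.095633/0.198985 ≈ 0.4806

Pr[overheating coolant loop | warning light] ≈ 0.4806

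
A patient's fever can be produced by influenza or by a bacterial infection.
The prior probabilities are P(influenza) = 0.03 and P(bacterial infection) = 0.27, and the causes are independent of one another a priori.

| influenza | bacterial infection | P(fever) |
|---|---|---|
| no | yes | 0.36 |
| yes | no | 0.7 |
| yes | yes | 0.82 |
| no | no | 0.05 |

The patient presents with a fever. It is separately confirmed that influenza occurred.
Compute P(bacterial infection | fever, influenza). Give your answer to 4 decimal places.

P(bacterial infection | fever, influenza) ≈ 0.3023

For the numerator, keep only bacterial infection=true terms: 0.82*0.27 = 0.221400
The normalizing constant is 0.7*0.73 + 0.82*0.27 = 0.732400
P(bacterial infection | fever, influenza) = 0.221400/0.732400 ≈ 0.3023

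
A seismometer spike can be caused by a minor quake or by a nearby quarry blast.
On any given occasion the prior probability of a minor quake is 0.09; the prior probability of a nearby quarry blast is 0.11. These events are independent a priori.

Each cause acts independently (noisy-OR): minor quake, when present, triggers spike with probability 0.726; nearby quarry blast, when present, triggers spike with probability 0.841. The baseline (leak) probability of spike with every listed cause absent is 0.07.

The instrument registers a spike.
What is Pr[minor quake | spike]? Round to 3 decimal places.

Pr[minor quake | spike] ≈ 0.328

Under noisy-OR, P(spike | causes) = 1 − (1−0.07)·∏(1−qᵢ) over the active causes.
P(spike) = 0.07×0.91×0.89 + 0.85213×0.91×0.11 + 0.74518×0.09×0.89 + 0.959484×0.09×0.11 = 0.056693 + 0.085298 + 0.059689 + 0.009499 = 0.211179
Of this, 0.069188 comes from 0.059689 + 0.009499 (the minor quake=true cases).
So P(minor quake | spike) = 0.069188/0.211179 ≈ 0.328.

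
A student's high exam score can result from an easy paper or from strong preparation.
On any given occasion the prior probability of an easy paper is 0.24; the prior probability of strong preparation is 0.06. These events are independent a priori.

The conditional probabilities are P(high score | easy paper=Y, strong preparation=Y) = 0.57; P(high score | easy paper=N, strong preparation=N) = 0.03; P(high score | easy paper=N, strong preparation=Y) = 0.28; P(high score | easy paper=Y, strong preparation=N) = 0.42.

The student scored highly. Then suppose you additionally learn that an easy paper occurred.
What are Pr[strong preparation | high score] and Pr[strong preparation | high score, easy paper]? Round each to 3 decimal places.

Pr[strong preparation | high score] ≈ 0.153; Pr[strong preparation | high score, easy paper] ≈ 0.080

For the numerator, keep only strong preparation=true terms: 0.012768 + 0.008208 = 0.020976
Normalizer over all consistent configurations: 0.03×0.76×0.94 + 0.28×0.76×0.06 + 0.42×0.24×0.94 + 0.57×0.24×0.06 = 0.137160
P(strong preparation | high score) = 0.020976/0.137160 ≈ 0.153

Now condition on the additional information:
Sum P(high score|·) weighted by the priors over both values of strong preparation:
  P(high score | easy paper) = 0.42·0.94 + 0.57·0.06
        = 0.394800 + 0.034200 = 0.429000
Keeping only the strong preparation-present terms gives 0.034200, so
  P(strong preparation | high score, easy paper) = 0.034200 / 0.429000 ≈ 0.080
This is intercausal reasoning (explaining away): once easy paper accounts for the high score, strong preparation becomes less likely.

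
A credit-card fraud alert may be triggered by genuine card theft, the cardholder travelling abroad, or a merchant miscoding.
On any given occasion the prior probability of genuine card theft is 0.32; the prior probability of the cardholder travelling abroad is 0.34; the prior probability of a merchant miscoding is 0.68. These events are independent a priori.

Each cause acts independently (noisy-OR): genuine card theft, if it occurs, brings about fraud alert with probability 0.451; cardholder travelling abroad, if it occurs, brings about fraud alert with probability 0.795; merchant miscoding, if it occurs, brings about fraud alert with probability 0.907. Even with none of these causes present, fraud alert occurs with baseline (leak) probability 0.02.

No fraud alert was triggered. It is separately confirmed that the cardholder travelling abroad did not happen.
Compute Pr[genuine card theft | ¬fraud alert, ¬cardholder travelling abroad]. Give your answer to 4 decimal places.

Under noisy-OR, P(fraud alert | causes) = 1 − (1−0.02)·∏(1−qᵢ) over the active causes.
By total probability over the 4 (genuine card theft, merchant miscoding) configurations:
  P(¬fraud alert | ¬cardholder travelling abroad) = 0.98×0.68×0.32 + 0.09114×0.68×0.68 + 0.53802×0.32×0.32 + 0.050036×0.32×0.68
        = 0.213248 + 0.042143 + 0.055093 + 0.010888 = 0.321372
Keeping only the genuine card theft-present terms gives 0.065981, so
  P(genuine card theft | ¬fraud alert, ¬cardholder travelling abroad) = 0.065981 / 0.321372 ≈ 0.2053

Pr[genuine card theft | ¬fraud alert, ¬cardholder travelling abroad] ≈ 0.2053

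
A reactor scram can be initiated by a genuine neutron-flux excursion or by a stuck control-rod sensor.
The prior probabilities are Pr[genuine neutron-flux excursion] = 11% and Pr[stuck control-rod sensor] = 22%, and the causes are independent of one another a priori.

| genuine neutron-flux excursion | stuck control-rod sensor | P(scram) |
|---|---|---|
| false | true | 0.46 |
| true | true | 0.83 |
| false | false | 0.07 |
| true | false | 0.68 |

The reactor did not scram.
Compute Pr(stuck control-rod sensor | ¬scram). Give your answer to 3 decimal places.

Pr(stuck control-rod sensor | ¬scram) ≈ 0.140

Enumerate the 4 (genuine neutron-flux excursion, stuck control-rod sensor) configurations and weight by the priors:
  P(¬scram) = 0.93·0.89·0.78 + 0.54·0.89·0.22 + 0.32·0.11·0.78 + 0.17·0.11·0.22
        = 0.645606 + 0.105732 + 0.027456 + 0.004114 = 0.782908
Configurations with stuck control-rod sensor contribute 0.109846, so
  P(stuck control-rod sensor | ¬scram) = 0.109846 / 0.782908 ≈ 0.140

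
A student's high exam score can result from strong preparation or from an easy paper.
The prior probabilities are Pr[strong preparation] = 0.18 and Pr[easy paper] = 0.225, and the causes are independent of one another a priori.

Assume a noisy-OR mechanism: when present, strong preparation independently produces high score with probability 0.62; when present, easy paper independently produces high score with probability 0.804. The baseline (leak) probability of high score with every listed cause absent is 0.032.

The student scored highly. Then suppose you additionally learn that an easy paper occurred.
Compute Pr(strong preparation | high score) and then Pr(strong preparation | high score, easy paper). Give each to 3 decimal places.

Under noisy-OR, P(high score | causes) = 1 − (1−0.032)·∏(1−qᵢ) over the active causes.
Weight on strong preparation=true, given the evidence: 0.088186 + 0.037580 = 0.125766
Denominator P(high score): 0.032·0.82·0.775 + 0.810272·0.82·0.225 + 0.63216·0.18·0.775 + 0.927903·0.18·0.225 = 0.295597
Posterior = 0.125766 / 0.295597 ≈ 0.425

With the extra evidence:
Numerator (weight on configurations with strong preparation): 0.927903*0.18 = 0.167023
Normalizer over all consistent configurations: 0.810272*0.82 + 0.927903*0.18 = 0.831446
Posterior = 0.167023 / 0.831446 ≈ 0.201

Pr(strong preparation | high score) ≈ 0.425; Pr(strong preparation | high score, easy paper) ≈ 0.201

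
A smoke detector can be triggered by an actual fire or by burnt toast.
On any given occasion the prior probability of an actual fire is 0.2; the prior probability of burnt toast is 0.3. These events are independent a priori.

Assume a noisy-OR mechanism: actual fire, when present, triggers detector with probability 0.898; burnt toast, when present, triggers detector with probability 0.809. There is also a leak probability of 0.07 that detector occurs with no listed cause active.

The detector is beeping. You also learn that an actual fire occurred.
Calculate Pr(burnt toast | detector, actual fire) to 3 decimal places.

Pr(burnt toast | detector, actual fire) ≈ 0.317

Under noisy-OR, P(detector | causes) = 1 − (1−0.07)·∏(1−qᵢ) over the active causes.
Weight on burnt toast=true, given the evidence: 0.981882×0.3 = 0.294565
The normalizing constant is 0.90514×0.7 + 0.981882×0.3 = 0.928163
Posterior = 0.294565 / 0.928163 ≈ 0.317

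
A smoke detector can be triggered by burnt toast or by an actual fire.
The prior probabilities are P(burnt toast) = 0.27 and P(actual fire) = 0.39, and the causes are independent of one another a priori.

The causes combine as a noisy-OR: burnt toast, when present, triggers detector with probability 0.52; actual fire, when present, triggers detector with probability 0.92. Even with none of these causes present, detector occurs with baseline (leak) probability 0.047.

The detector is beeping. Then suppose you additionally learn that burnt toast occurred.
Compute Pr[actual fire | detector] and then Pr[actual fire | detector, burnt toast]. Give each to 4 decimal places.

Pr[actual fire | detector] ≈ 0.7677; Pr[actual fire | detector, burnt toast] ≈ 0.5317

Under noisy-OR, P(detector | causes) = 1 − (1−0.047)·∏(1−qᵢ) over the active causes.
P(detector) = 0.047·0.73·0.61 + 0.92376·0.73·0.39 + 0.54256·0.27·0.61 + 0.963405·0.27·0.39 = 0.020929 + 0.262994 + 0.089360 + 0.101447 = 0.474730
The actual fire-present share is 0.262994 + 0.101447 = 0.364441.
So P(actual fire | detector) = 0.364441/0.474730 ≈ 0.7677.

Now also conditioning on burnt toast=true:
For the numerator, keep only actual fire=true terms: 0.963405×0.39 = 0.375728
Normalizer over all consistent configurations: 0.54256×0.61 + 0.963405×0.39 = 0.706690
P(actual fire | detector, burnt toast) = 0.375728/0.706690 ≈ 0.5317
The drop from 0.7677 to 0.5317 is the explaining-away (discounting) effect.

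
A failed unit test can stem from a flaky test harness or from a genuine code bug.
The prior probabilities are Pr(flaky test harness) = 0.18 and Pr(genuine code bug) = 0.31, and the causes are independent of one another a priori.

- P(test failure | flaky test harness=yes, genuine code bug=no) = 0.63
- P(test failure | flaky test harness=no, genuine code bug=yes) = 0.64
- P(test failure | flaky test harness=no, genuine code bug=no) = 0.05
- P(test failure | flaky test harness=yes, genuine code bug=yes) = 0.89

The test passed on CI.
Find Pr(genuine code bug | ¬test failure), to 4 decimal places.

Pr(genuine code bug | ¬test failure) ≈ 0.1434

P(¬test failure) = 0.95·0.82·0.69 + 0.36·0.82·0.31 + 0.37·0.18·0.69 + 0.11·0.18·0.31 = 0.537510 + 0.091512 + 0.045954 + 0.006138 = 0.681114
Restricting to configurations with genuine code bug present: 0.091512 + 0.006138 = 0.097650.
Hence the posterior is 0.097650/0.681114 ≈ 0.1434.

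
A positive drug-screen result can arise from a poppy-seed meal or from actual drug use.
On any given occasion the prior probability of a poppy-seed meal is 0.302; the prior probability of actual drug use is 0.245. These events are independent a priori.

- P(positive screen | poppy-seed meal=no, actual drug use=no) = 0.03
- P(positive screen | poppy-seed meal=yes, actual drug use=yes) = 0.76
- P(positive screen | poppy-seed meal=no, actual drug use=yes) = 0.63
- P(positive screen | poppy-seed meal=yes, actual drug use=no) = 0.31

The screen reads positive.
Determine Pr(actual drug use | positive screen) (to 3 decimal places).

Pr(actual drug use | positive screen) ≈ 0.655

Sum P(positive screen|·) weighted by the priors over the 4 (poppy-seed meal, actual drug use) configurations:
  P(positive screen) = 0.03*0.698*0.755 + 0.63*0.698*0.245 + 0.31*0.302*0.755 + 0.76*0.302*0.245
        = 0.015810 + 0.107736 + 0.070683 + 0.056232 = 0.250461
Keeping only the actual drug use-present terms gives 0.163968, so
  P(actual drug use | positive screen) = 0.163968 / 0.250461 ≈ 0.655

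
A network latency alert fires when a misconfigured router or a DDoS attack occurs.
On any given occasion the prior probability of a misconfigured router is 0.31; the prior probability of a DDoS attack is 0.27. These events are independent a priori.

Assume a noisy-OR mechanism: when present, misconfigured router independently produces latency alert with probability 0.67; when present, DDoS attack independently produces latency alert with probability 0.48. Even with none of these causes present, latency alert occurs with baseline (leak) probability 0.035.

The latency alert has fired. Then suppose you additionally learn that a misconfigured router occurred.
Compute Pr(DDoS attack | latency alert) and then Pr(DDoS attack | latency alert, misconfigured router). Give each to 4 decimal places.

Under noisy-OR, P(latency alert | causes) = 1 − (1−0.035)·∏(1−qᵢ) over the active causes.
P(latency alert) = 0.035×0.69×0.73 + 0.4982×0.69×0.27 + 0.68155×0.31×0.73 + 0.834406×0.31×0.27 = 0.017629 + 0.092815 + 0.154235 + 0.069840 = 0.334519
The DDoS attack-present share is 0.092815 + 0.069840 = 0.162655.
So P(DDoS attack | latency alert) = 0.162655/0.334519 ≈ 0.4862.

Now condition on the additional information:
P(latency alert | misconfigured router) = 0.68155×0.73 + 0.834406×0.27 = 0.497531 + 0.225290 = 0.722821
The DDoS attack-present share is 0.834406×0.27 = 0.225290.
So P(DDoS attack | latency alert, misconfigured router) = 0.225290/0.722821 ≈ 0.3117.
This is intercausal reasoning (explaining away): once misconfigured router accounts for the latency alert, DDoS attack becomes less likely.

Pr(DDoS attack | latency alert) ≈ 0.4862; Pr(DDoS attack | latency alert, misconfigured router) ≈ 0.3117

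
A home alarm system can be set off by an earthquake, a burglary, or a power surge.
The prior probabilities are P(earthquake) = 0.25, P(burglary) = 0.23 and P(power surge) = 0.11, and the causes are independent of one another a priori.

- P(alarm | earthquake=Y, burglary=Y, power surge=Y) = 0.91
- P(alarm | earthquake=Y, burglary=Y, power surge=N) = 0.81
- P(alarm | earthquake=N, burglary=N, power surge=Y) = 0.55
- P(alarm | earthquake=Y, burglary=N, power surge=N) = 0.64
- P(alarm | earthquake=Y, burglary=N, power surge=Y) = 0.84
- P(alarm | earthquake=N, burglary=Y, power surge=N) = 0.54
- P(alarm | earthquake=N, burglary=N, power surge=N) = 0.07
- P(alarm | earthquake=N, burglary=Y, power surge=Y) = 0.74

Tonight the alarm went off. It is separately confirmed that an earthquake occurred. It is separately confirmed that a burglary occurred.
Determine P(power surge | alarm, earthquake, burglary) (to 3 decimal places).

Numerator (weight on configurations with power surge): 0.91·0.11 = 0.100100
Denominator P(alarm | earthquake, burglary): 0.81·0.89 + 0.91·0.11 = 0.821000
Posterior = 0.100100 / 0.821000 ≈ 0.122

P(power surge | alarm, earthquake, burglary) ≈ 0.122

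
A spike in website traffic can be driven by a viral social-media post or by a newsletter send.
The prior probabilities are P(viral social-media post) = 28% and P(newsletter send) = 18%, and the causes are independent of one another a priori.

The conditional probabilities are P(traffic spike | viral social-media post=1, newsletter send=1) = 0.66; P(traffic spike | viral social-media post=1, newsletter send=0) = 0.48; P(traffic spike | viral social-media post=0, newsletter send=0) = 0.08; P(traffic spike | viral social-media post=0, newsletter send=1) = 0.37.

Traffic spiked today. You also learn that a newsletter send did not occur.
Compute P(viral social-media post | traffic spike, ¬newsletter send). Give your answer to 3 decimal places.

P(viral social-media post | traffic spike, ¬newsletter send) ≈ 0.700

For the numerator, keep only viral social-media post=true terms: 0.48×0.28 = 0.134400
Denominator P(traffic spike | ¬newsletter send): 0.08×0.72 + 0.48×0.28 = 0.192000
Posterior = 0.134400 / 0.192000 ≈ 0.700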